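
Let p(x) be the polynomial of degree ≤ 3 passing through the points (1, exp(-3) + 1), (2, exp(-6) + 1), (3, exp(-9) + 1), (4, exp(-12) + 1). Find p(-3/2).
(-495*exp(6) - 105 + 385*exp(3) + 231*exp(9) + 16*exp(12))*exp(-12)/16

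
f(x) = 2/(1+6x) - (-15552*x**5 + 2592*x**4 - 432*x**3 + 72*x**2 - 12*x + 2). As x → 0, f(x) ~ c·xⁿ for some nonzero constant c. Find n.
6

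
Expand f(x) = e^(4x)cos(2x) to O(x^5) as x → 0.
1 + 4*x + 6*x**2 + 8*x**3/3 - 14*x**4/3 + O(x**5)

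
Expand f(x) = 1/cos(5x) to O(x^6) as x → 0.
1 + 25*x**2/2 + 3125*x**4/24 + O(x**6)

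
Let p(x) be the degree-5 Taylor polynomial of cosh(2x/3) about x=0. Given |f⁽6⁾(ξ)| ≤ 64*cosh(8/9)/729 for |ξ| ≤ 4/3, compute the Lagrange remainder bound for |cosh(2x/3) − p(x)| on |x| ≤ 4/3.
16384*cosh(8/9)/23914845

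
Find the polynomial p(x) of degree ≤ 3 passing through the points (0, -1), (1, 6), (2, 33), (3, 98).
3*x**3 + x**2 + 3*x - 1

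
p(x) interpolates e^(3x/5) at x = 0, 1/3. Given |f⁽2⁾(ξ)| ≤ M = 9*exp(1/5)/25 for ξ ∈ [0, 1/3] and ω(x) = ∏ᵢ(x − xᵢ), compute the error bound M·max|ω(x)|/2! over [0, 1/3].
exp(1/5)/200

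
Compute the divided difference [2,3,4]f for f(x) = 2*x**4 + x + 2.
110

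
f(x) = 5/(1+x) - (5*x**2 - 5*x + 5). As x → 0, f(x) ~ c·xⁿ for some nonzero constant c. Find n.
3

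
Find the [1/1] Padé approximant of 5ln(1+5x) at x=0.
25*x/(5*x/2 + 1)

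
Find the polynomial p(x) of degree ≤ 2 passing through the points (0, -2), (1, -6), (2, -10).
-4*x - 2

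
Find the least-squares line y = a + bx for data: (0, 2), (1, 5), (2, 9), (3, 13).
a = 17/10, b = 37/10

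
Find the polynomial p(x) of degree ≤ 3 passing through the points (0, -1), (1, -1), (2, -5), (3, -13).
-2*x**2 + 2*x - 1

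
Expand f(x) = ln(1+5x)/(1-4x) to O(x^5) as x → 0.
5*x + 15*x**2/2 + 215*x**3/3 + 1565*x**4/12 + O(x**5)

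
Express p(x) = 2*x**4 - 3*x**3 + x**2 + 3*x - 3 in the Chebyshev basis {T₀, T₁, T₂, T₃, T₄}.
(-7/4)T₀ + (3/4)T₁ + (3/2)T₂ + (-3/4)T₃ + (1/4)T₄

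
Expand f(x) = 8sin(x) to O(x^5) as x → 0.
8*x - 4*x**3/3 + O(x**5)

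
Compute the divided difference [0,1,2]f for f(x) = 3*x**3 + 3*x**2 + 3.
12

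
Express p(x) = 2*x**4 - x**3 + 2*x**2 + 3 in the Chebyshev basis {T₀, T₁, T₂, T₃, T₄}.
(19/4)T₀ + (-3/4)T₁ + (2)T₂ + (-1/4)T₃ + (1/4)T₄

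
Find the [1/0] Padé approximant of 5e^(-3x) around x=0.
5 - 15*x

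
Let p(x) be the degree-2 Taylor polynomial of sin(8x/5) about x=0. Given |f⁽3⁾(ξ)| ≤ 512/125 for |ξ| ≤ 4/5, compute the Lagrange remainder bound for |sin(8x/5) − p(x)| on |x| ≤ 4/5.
16384/46875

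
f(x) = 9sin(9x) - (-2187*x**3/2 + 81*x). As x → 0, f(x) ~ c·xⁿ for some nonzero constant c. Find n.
5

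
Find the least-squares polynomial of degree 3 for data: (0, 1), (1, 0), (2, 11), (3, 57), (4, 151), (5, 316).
68/63 + (-803/378)x + (-22/9)x² + (167/54)x³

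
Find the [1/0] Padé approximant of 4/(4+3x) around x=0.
1 - 3*x/4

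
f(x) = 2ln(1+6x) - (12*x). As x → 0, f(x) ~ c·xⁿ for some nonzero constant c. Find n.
2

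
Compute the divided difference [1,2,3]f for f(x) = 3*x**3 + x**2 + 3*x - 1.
19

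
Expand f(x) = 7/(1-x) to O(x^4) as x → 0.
7 + 7*x + 7*x**2 + 7*x**3 + O(x**4)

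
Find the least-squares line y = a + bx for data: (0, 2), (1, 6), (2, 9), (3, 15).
a = 17/10, b = 21/5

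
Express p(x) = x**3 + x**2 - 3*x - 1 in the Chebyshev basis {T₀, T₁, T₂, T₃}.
(-1/2)T₀ + (-9/4)T₁ + (1/2)T₂ + (1/4)T₃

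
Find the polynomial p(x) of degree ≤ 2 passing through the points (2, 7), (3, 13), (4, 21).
x**2 + x + 1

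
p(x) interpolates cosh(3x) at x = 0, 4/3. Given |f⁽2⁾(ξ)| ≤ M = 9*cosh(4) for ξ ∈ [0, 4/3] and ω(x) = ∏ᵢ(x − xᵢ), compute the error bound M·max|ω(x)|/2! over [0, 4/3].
2*cosh(4)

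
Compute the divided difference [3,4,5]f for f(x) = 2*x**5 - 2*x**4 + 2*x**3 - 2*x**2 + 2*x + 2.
1148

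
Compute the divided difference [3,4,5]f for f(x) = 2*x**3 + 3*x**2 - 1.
27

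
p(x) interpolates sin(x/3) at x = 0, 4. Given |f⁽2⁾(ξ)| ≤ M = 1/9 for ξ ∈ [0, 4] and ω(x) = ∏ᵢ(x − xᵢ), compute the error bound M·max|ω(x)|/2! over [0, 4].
2/9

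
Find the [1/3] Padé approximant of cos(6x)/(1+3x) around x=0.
(1 - 5*x)/(-36*x**3 + 3*x**2 - 2*x + 1)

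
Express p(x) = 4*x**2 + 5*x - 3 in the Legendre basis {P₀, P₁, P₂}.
(-5/3)P₀ + (5)P₁ + (8/3)P₂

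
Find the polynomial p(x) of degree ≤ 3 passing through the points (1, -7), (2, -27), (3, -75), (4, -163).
-2*x**3 - 2*x**2 - 3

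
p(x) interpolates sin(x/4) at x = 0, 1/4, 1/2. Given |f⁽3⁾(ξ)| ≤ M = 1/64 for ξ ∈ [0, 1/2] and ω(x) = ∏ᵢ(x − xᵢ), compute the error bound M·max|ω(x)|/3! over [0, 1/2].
sqrt(3)/110592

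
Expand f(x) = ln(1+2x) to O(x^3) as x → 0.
2*x - 2*x**2 + O(x**3)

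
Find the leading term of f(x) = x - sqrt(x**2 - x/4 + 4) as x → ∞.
1/8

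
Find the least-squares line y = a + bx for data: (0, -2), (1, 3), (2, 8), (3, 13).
a = -2, b = 5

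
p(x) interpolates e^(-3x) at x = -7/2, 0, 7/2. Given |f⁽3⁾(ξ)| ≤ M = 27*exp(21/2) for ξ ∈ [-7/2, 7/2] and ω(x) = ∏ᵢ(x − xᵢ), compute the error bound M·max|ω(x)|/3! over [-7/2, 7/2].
343*sqrt(3)*exp(21/2)/8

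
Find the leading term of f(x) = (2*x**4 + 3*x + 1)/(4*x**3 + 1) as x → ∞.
x/2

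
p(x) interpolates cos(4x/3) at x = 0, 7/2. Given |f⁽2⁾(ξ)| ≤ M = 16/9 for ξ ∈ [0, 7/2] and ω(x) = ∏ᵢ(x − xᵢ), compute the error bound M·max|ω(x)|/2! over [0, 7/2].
49/18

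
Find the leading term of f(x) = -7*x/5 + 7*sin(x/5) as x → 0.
-7*x**3/750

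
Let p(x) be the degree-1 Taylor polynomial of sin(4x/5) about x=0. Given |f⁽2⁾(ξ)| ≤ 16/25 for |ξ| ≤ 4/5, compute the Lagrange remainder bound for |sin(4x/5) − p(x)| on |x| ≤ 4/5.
128/625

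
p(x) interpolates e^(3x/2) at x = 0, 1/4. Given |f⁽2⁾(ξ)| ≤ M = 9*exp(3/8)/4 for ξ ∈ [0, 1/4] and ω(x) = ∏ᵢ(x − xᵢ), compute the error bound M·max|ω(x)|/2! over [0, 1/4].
9*exp(3/8)/512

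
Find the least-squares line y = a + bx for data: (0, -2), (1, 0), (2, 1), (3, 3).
a = -19/10, b = 8/5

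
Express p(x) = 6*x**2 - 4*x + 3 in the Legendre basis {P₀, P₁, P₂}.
(5)P₀ + (-4)P₁ + (4)P₂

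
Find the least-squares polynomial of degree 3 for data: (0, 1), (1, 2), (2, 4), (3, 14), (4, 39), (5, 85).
65/63 + (473/189)x + (-691/252)x² + (121/108)x³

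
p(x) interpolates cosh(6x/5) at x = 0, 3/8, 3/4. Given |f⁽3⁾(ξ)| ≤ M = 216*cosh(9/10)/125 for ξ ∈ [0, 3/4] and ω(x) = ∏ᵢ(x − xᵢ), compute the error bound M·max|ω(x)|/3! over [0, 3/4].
27*sqrt(3)*cosh(9/10)/8000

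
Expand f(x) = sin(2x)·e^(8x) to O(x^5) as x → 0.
2*x + 16*x**2 + 188*x**3/3 + 160*x**4 + O(x**5)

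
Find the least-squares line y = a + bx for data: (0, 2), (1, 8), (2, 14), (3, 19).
a = 11/5, b = 57/10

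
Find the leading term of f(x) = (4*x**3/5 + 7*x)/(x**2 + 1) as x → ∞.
4*x/5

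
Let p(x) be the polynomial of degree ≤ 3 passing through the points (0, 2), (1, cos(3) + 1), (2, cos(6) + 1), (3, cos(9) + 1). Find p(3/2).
9*cos(3)/16 - cos(9)/16 + 9*cos(6)/16 + 15/16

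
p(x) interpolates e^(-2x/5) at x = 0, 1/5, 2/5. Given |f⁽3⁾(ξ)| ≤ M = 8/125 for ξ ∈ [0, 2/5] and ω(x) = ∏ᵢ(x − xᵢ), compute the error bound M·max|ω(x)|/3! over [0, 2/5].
8*sqrt(3)/421875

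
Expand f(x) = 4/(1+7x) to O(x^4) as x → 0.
4 - 28*x + 196*x**2 - 1372*x**3 + O(x**4)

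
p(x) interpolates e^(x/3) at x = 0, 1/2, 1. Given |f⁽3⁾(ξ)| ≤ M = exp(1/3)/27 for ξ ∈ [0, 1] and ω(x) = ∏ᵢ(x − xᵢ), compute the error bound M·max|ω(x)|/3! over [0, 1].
sqrt(3)*exp(1/3)/5832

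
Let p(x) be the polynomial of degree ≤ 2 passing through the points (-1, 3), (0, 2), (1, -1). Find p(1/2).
3/4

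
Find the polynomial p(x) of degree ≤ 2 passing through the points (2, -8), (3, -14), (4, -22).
-x**2 - x - 2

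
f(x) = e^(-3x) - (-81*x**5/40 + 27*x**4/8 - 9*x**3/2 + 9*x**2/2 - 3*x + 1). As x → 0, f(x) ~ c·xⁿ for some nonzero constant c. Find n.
6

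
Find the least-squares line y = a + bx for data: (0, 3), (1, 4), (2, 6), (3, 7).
a = 29/10, b = 7/5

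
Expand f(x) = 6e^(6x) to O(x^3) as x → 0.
6 + 36*x + 108*x**2 + O(x**3)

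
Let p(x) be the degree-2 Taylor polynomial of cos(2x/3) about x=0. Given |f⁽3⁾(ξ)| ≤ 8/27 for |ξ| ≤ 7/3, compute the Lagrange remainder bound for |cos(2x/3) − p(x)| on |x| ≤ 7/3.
1372/2187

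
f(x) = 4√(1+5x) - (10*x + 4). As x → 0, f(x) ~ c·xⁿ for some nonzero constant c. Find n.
2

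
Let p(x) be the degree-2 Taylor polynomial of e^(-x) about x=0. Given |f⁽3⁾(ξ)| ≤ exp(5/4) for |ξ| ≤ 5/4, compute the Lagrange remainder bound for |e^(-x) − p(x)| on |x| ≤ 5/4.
125*exp(5/4)/384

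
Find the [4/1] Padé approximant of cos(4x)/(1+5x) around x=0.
(32*x**4/3 - 8*x**2 + 1)/(5*x + 1)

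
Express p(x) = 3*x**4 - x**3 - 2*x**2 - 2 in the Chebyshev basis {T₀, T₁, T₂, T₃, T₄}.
(-15/8)T₀ + (-3/4)T₁ + (1/2)T₂ + (-1/4)T₃ + (3/8)T₄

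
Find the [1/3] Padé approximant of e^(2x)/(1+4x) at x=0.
(7*x/10 + 1)/(37*x**3/15 - 23*x**2/5 + 27*x/10 + 1)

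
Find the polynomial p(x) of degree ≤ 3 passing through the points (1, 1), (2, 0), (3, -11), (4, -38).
-x**3 + x**2 + 3*x - 2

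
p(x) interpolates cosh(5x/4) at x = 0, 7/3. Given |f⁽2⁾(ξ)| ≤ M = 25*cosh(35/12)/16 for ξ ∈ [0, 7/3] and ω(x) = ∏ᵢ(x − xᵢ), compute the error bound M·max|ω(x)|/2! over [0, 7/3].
1225*cosh(35/12)/1152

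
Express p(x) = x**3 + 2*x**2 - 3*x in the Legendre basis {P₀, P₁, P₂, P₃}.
(2/3)P₀ + (-12/5)P₁ + (4/3)P₂ + (2/5)P₃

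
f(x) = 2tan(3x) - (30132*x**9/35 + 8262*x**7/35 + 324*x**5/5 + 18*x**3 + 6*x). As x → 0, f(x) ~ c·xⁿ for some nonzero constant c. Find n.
11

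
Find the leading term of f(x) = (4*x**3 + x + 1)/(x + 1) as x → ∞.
4*x**2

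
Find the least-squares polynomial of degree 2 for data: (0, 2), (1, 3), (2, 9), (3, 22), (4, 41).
15/7 + (-181/70)x + (43/14)x²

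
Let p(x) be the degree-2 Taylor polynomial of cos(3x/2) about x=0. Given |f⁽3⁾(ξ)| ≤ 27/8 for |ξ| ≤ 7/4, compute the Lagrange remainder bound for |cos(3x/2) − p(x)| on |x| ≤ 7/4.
3087/1024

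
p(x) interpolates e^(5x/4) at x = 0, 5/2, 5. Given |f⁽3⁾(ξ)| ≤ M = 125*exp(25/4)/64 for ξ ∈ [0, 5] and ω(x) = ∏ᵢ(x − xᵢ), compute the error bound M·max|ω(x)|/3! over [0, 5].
15625*sqrt(3)*exp(25/4)/13824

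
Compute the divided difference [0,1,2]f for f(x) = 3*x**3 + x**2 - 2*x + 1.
10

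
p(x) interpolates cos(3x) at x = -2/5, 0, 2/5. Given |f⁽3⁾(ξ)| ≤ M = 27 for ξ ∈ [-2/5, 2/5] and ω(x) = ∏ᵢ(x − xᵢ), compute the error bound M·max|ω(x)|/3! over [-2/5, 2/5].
8*sqrt(3)/125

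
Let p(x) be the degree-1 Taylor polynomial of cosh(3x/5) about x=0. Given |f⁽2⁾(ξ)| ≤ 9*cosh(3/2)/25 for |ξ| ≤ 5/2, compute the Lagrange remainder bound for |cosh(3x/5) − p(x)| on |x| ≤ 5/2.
9*cosh(3/2)/8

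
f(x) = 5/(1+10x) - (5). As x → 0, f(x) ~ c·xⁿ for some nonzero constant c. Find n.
1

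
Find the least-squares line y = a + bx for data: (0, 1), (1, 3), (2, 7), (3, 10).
a = 3/5, b = 31/10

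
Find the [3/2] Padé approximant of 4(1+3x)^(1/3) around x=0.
(28*x**3/15 + 84*x**2/5 + 84*x/5 + 4)/(2*x**2 + 16*x/5 + 1)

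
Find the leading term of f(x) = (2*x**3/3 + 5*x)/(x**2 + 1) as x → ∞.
2*x/3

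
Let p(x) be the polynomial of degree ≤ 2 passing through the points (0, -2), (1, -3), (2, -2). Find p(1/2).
-11/4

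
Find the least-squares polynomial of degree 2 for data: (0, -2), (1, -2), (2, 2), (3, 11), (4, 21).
-78/35 + (-87/70)x + (25/14)x²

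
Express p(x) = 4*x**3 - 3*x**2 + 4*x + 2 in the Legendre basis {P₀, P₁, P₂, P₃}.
P₀ + (32/5)P₁ + (-2)P₂ + (8/5)P₃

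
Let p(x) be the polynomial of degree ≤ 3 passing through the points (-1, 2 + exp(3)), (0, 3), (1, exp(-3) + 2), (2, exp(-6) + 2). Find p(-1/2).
(-5*exp(3) + 1 + (47 + 5*exp(3))*exp(6))*exp(-6)/16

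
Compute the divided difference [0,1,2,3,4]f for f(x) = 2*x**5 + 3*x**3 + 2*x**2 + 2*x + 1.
20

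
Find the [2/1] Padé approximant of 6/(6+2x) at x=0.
1/(x/3 + 1)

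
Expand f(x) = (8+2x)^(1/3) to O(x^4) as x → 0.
2 + x/6 - x**2/72 + 5*x**3/2592 + O(x**4)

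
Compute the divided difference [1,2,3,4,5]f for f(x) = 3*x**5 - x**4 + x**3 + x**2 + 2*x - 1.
44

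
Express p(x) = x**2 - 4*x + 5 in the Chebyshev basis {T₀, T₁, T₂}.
(11/2)T₀ + (-4)T₁ + (1/2)T₂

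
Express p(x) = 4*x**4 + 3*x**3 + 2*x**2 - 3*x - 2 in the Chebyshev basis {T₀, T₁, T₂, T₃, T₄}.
(1/2)T₀ + (-3/4)T₁ + (3)T₂ + (3/4)T₃ + (1/2)T₄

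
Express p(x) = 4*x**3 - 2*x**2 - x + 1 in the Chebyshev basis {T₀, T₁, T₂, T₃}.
(2)T₁ - T₂ + T₃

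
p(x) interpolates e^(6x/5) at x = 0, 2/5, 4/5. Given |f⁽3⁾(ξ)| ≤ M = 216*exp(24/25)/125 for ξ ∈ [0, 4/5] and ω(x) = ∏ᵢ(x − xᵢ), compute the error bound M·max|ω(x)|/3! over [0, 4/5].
64*sqrt(3)*exp(24/25)/15625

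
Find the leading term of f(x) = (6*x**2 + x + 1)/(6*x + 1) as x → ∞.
x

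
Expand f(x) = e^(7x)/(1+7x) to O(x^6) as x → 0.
1 + 49*x**2/2 - 343*x**3/3 + 7203*x**4/8 - 184877*x**5/30 + O(x**6)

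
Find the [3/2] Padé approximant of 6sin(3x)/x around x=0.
(18 - 189*x**2/10)/(9*x**2/20 + 1)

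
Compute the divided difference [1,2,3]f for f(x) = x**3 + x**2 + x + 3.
7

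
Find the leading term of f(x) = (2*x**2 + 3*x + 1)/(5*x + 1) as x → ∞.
2*x/5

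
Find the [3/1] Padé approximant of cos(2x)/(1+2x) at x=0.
(x**3/3 - 7*x**2/3 + x/6 + 1)/(13*x/6 + 1)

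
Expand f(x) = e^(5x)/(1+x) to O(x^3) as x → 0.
1 + 4*x + 17*x**2/2 + O(x**3)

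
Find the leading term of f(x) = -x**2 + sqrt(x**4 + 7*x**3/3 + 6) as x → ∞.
7*x/6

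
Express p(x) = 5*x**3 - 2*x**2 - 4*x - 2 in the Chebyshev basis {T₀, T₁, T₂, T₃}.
(-3)T₀ + (-1/4)T₁ - T₂ + (5/4)T₃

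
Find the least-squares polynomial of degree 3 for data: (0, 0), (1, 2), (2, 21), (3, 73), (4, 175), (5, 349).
-25/126 + (829/756)x + (-341/252)x² + (163/54)x³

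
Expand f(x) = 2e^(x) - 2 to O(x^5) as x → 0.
2*x + x**2 + x**3/3 + x**4/12 + O(x**5)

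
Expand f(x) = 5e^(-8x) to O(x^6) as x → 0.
5 - 40*x + 160*x**2 - 1280*x**3/3 + 2560*x**4/3 - 4096*x**5/3 + O(x**6)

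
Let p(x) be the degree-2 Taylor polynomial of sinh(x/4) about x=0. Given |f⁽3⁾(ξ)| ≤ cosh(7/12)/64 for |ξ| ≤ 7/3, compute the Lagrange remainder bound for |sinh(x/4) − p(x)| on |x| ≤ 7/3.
343*cosh(7/12)/10368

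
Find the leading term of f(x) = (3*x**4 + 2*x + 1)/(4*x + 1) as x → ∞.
3*x**3/4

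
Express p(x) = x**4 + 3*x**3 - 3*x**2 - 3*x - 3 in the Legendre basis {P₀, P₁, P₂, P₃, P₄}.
(-19/5)P₀ + (-6/5)P₁ + (-10/7)P₂ + (6/5)P₃ + (8/35)P₄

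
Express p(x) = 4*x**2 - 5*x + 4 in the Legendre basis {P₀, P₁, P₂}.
(16/3)P₀ + (-5)P₁ + (8/3)P₂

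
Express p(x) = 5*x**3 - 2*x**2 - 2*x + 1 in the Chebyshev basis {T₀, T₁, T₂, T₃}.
(7/4)T₁ - T₂ + (5/4)T₃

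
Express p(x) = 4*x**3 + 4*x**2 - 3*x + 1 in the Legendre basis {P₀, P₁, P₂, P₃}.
(7/3)P₀ + (-3/5)P₁ + (8/3)P₂ + (8/5)P₃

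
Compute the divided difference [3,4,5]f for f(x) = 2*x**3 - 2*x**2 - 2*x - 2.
22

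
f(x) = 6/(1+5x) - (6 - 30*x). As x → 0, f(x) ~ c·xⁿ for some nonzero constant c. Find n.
2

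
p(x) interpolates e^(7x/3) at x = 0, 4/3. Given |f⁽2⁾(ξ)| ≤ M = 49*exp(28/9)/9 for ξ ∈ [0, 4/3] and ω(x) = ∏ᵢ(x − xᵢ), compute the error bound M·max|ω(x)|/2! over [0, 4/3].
98*exp(28/9)/81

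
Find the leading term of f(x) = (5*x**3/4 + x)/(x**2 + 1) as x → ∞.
5*x/4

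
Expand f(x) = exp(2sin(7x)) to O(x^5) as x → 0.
1 + 14*x + 98*x**2 + 343*x**3 + O(x**5)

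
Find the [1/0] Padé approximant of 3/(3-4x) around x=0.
4*x/3 + 1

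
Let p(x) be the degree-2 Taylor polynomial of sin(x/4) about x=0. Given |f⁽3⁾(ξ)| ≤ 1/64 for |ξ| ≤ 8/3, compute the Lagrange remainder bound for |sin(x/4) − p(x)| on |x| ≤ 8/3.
4/81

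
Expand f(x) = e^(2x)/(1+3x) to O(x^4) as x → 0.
1 - x + 5*x**2 - 41*x**3/3 + O(x**4)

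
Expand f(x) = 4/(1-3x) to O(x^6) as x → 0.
4 + 12*x + 36*x**2 + 108*x**3 + 324*x**4 + 972*x**5 + O(x**6)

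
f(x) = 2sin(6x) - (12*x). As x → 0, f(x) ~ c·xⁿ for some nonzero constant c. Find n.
3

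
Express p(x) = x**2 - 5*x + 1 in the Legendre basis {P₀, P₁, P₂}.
(4/3)P₀ + (-5)P₁ + (2/3)P₂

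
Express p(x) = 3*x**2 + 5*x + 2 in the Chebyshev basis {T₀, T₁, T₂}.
(7/2)T₀ + (5)T₁ + (3/2)T₂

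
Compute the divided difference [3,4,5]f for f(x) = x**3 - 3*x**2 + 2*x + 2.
9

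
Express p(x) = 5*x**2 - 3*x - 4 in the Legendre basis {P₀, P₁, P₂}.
(-7/3)P₀ + (-3)P₁ + (10/3)P₂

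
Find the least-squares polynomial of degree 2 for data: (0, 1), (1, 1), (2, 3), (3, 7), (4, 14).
38/35 + (-48/35)x + (8/7)x²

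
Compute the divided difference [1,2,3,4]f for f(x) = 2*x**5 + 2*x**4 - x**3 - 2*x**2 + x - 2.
149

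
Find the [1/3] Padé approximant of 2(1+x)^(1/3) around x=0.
(5*x/3 + 2)/(x**3/81 - x**2/18 + x/2 + 1)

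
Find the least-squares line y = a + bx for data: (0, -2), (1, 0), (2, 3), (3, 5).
a = -21/10, b = 12/5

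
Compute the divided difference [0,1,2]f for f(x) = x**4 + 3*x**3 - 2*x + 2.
16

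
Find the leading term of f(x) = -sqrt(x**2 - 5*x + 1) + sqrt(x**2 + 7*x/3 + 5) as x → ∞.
11/3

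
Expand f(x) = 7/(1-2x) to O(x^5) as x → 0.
7 + 14*x + 28*x**2 + 56*x**3 + 112*x**4 + O(x**5)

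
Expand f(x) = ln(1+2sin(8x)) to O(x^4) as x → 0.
16*x - 128*x**2 + 3584*x**3/3 + O(x**4)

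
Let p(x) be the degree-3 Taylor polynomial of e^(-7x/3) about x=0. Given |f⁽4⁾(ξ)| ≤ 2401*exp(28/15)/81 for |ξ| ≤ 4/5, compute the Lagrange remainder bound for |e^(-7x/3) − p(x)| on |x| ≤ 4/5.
76832*exp(28/15)/151875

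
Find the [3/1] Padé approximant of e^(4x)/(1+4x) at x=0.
(44*x**3/3 + 8*x**2 + 9*x/2 + 1)/(9*x/2 + 1)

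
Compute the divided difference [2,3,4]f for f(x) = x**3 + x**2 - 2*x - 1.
10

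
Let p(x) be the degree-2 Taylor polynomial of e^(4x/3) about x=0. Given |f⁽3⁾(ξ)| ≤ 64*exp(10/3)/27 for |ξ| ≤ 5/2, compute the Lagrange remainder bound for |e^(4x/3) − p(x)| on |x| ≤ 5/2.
500*exp(10/3)/81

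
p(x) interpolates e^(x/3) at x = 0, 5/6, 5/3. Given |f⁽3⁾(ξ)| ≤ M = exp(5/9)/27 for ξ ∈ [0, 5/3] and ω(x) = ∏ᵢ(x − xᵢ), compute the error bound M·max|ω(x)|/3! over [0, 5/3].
125*sqrt(3)*exp(5/9)/157464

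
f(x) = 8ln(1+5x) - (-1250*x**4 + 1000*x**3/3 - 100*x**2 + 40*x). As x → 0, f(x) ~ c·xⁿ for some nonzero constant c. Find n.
5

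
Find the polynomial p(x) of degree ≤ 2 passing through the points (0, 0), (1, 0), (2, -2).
-x**2 + x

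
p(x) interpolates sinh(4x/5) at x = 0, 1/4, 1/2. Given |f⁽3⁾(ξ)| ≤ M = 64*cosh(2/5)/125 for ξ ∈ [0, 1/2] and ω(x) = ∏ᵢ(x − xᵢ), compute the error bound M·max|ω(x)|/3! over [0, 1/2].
sqrt(3)*cosh(2/5)/3375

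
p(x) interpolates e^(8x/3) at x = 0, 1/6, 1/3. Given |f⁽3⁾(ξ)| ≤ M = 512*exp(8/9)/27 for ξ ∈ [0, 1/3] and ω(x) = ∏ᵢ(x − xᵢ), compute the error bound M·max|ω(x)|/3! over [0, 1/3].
64*sqrt(3)*exp(8/9)/19683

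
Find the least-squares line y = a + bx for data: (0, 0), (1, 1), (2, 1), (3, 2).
a = 1/10, b = 3/5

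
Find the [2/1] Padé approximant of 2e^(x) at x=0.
(x**2/3 + 4*x/3 + 2)/(1 - x/3)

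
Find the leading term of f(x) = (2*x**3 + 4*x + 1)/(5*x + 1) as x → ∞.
2*x**2/5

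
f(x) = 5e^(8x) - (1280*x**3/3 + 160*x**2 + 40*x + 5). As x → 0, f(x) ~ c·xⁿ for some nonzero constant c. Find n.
4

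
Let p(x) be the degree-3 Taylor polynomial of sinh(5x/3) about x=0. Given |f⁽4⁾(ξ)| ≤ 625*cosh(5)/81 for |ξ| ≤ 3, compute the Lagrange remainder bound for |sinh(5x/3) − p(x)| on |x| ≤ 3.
625*cosh(5)/24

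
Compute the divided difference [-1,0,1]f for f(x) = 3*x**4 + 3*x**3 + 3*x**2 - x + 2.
6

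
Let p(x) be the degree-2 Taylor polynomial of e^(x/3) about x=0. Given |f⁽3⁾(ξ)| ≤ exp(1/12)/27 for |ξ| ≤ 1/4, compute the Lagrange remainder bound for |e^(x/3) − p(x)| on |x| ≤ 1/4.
exp(1/12)/10368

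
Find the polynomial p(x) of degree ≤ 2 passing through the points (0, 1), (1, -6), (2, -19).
-3*x**2 - 4*x + 1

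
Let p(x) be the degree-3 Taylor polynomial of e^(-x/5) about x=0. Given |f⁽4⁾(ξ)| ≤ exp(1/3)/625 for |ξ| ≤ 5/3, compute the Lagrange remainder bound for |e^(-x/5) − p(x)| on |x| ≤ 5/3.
exp(1/3)/1944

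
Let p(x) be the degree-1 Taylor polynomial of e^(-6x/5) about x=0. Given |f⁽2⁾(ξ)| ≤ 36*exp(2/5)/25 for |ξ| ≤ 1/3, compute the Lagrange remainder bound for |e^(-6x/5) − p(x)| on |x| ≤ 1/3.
2*exp(2/5)/25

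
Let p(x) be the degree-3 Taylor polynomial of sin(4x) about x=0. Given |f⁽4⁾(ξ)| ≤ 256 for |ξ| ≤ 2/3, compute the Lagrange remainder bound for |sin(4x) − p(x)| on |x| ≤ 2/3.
512/243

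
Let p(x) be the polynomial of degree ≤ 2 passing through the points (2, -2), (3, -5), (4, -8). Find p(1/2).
5/2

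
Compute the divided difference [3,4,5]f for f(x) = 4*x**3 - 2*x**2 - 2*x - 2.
46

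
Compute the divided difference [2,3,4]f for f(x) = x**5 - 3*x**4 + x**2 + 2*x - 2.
121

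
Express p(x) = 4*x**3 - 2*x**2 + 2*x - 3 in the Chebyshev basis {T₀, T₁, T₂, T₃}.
(-4)T₀ + (5)T₁ - T₂ + T₃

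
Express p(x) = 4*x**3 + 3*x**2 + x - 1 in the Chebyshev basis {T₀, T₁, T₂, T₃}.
(1/2)T₀ + (4)T₁ + (3/2)T₂ + T₃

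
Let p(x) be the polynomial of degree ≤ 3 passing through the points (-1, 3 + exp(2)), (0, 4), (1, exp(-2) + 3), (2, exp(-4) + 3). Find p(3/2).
(5 + 15*exp(2) + (exp(2) + 43)*exp(4))*exp(-4)/16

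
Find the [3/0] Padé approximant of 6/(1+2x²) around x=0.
6 - 12*x**2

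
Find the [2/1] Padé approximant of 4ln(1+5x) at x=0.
10*x*(5*x + 6)/(3*(10*x/3 + 1))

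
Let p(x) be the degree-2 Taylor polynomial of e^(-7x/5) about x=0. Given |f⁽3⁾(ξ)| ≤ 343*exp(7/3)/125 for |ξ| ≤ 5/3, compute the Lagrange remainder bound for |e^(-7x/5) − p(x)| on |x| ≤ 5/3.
343*exp(7/3)/162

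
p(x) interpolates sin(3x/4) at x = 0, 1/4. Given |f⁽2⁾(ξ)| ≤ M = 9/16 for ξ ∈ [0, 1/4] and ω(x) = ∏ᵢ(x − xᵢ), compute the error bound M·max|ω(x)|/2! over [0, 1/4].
9/2048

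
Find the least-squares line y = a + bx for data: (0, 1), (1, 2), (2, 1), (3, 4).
a = 4/5, b = 4/5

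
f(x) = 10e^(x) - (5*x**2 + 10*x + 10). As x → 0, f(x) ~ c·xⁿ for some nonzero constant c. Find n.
3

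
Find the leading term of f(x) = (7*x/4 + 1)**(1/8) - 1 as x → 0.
7*x/32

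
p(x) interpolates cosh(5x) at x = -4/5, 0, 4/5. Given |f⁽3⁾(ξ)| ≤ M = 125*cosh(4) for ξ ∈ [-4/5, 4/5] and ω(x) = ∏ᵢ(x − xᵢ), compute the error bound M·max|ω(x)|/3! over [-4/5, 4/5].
64*sqrt(3)*cosh(4)/27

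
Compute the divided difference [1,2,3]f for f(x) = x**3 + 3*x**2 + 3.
9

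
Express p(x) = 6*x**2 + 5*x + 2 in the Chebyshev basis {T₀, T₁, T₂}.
(5)T₀ + (5)T₁ + (3)T₂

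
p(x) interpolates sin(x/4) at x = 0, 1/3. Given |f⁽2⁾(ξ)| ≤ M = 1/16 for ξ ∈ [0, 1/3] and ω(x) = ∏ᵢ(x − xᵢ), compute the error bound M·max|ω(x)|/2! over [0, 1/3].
1/1152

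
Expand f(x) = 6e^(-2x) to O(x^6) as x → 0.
6 - 12*x + 12*x**2 - 8*x**3 + 4*x**4 - 8*x**5/5 + O(x**6)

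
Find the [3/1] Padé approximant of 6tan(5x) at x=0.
250*x**3 + 30*x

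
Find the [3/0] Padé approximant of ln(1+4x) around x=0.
4*x*(16*x**2 - 6*x + 3)/3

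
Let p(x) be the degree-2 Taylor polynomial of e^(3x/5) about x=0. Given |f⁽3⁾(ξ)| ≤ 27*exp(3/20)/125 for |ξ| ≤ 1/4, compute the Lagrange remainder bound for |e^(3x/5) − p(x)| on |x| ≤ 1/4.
9*exp(3/20)/16000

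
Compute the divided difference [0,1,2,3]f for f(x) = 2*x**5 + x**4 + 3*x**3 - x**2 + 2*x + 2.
59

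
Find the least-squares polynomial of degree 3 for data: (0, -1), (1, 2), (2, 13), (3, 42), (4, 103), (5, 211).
-25/21 + (643/126)x + (-295/84)x² + (79/36)x³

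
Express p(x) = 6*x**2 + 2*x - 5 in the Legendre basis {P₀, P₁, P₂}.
(-3)P₀ + (2)P₁ + (4)P₂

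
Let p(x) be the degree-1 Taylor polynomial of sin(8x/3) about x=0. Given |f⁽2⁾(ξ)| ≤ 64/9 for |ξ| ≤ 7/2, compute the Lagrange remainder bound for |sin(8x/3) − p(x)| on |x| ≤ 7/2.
392/9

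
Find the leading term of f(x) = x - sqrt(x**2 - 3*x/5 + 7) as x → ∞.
3/10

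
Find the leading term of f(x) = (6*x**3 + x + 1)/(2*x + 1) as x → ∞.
3*x**2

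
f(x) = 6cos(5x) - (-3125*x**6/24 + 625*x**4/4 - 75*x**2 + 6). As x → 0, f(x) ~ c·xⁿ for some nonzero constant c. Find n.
8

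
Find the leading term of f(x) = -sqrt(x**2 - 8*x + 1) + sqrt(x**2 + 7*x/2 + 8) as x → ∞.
23/4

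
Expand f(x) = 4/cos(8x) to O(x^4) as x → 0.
4 + 128*x**2 + O(x**4)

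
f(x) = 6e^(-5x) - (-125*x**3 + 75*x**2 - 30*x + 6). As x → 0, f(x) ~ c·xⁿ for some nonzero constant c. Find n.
4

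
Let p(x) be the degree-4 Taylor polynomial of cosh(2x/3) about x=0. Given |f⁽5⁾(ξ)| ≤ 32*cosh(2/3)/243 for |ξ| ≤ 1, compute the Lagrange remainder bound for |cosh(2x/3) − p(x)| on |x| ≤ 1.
4*cosh(2/3)/3645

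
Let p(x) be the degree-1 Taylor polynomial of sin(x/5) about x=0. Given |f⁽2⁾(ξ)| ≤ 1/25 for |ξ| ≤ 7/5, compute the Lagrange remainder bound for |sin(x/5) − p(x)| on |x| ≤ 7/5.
49/1250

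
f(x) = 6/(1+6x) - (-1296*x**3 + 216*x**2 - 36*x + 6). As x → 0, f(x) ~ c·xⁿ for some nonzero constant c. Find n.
4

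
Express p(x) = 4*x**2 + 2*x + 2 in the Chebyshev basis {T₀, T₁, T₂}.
(4)T₀ + (2)T₁ + (2)T₂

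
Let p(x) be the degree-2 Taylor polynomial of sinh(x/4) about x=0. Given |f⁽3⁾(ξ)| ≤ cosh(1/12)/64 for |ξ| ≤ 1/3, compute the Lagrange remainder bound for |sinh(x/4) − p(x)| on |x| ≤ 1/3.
cosh(1/12)/10368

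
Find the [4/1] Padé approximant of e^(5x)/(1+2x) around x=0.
(38125*x**4/5976 + 375*x**3/83 + 825*x**2/166 + 620*x/249 + 1)/(1 - 127*x/249)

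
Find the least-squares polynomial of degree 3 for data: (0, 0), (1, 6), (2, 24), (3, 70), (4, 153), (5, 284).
3/14 + (145/84)x + (10/7)x² + (23/12)x³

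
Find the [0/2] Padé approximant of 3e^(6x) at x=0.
3/(18*x**2 - 6*x + 1)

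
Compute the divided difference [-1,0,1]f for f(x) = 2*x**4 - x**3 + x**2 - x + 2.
3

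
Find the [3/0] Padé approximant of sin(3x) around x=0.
-9*x**3/2 + 3*x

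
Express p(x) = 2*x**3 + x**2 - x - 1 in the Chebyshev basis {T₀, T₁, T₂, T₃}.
(-1/2)T₀ + (1/2)T₁ + (1/2)T₂ + (1/2)T₃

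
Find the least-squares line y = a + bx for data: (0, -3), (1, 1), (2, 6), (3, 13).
a = -37/10, b = 53/10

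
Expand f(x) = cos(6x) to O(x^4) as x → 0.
1 - 18*x**2 + O(x**4)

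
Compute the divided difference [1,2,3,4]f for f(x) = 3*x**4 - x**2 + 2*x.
30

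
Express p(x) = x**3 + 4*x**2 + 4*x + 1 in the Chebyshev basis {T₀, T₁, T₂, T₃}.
(3)T₀ + (19/4)T₁ + (2)T₂ + (1/4)T₃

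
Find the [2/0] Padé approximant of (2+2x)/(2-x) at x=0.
3*x**2/4 + 3*x/2 + 1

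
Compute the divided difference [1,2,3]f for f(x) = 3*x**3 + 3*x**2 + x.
21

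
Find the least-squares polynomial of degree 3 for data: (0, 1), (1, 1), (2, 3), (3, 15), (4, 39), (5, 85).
62/63 + (247/378)x + (-106/63)x² + (53/54)x³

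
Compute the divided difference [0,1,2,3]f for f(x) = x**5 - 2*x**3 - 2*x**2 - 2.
23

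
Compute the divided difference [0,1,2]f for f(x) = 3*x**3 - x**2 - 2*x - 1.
8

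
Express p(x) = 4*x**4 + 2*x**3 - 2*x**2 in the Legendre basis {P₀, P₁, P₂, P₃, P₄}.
(2/15)P₀ + (6/5)P₁ + (20/21)P₂ + (4/5)P₃ + (32/35)P₄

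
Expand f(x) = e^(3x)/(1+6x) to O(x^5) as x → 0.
1 - 3*x + 45*x**2/2 - 261*x**3/2 + 6291*x**4/8 + O(x**5)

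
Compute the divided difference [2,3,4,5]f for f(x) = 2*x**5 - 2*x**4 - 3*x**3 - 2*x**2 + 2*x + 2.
219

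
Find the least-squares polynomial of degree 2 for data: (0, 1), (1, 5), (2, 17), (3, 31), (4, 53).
29/35 + (15/7)x + (19/7)x²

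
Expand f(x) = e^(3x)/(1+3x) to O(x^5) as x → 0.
1 + 9*x**2/2 - 9*x**3 + 243*x**4/8 + O(x**5)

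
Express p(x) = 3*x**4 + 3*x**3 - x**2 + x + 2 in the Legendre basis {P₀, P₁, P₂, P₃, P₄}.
(34/15)P₀ + (14/5)P₁ + (22/21)P₂ + (6/5)P₃ + (24/35)P₄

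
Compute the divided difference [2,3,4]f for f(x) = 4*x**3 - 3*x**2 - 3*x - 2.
33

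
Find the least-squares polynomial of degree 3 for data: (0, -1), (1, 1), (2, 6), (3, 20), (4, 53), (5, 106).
-55/63 + (53/27)x + (-361/252)x² + (115/108)x³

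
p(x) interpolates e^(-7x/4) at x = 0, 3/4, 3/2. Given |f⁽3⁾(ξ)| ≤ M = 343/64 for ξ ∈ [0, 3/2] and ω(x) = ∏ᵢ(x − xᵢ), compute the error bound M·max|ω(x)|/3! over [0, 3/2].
343*sqrt(3)/4096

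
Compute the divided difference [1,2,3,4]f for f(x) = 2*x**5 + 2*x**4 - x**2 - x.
150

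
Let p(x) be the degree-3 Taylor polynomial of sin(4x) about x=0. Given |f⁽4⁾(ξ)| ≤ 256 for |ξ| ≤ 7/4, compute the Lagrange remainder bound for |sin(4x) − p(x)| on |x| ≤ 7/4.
2401/24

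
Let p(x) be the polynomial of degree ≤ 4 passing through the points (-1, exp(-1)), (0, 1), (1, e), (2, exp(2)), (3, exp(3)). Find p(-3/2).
(e*(-180*exp(2) - 420 + 35*exp(3) + 378*e) + 315)*exp(-1)/128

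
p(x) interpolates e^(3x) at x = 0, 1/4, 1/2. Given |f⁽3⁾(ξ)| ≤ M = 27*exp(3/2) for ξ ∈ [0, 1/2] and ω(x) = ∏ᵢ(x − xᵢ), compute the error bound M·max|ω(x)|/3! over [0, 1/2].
sqrt(3)*exp(3/2)/64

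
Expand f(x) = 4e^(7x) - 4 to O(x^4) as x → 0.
28*x + 98*x**2 + 686*x**3/3 + O(x**4)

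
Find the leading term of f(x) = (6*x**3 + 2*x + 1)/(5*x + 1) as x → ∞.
6*x**2/5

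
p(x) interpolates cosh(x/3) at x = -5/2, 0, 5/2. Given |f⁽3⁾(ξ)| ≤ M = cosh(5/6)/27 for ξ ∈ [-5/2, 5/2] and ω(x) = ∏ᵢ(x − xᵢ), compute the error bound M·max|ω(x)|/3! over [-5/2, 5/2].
125*sqrt(3)*cosh(5/6)/5832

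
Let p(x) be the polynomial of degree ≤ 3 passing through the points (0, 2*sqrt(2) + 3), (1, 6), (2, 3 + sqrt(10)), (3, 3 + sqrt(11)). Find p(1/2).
-5*sqrt(10)/16 + sqrt(11)/16 + 5*sqrt(2)/8 + 93/16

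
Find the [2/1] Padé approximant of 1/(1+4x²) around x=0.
1 - 4*x**2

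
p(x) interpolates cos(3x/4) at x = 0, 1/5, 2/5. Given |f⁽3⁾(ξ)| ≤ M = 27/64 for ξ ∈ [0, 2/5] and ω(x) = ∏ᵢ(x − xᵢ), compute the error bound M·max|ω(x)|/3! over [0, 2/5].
sqrt(3)/8000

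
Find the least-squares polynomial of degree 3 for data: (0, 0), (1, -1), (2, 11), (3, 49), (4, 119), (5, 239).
-13/126 + (-2621/756)x + (107/126)x² + (203/108)x³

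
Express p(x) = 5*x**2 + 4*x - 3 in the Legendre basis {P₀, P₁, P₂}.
(-4/3)P₀ + (4)P₁ + (10/3)P₂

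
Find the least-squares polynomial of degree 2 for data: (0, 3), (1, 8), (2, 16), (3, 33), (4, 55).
117/35 + (43/70)x + (43/14)x²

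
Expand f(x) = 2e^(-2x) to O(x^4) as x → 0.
2 - 4*x + 4*x**2 - 8*x**3/3 + O(x**4)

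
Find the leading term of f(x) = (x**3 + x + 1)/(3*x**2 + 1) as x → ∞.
x/3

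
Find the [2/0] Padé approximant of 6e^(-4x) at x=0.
48*x**2 - 24*x + 6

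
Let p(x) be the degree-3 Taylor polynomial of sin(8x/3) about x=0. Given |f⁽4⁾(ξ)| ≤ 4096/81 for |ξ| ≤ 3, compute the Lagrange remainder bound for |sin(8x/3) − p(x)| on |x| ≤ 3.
512/3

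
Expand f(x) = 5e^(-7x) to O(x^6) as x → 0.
5 - 35*x + 245*x**2/2 - 1715*x**3/6 + 12005*x**4/24 - 16807*x**5/24 + O(x**6)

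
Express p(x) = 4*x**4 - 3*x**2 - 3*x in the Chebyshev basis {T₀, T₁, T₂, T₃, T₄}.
(-3)T₁ + (1/2)T₂ + (1/2)T₄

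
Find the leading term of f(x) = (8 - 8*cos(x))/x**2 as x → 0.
4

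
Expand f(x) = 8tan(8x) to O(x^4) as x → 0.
64*x + 4096*x**3/3 + O(x**4)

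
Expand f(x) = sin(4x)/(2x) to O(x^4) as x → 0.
2 - 16*x**2/3 + O(x**4)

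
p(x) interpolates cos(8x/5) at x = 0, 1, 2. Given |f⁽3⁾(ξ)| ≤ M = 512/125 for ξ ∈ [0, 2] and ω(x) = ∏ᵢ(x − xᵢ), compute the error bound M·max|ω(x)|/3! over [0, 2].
512*sqrt(3)/3375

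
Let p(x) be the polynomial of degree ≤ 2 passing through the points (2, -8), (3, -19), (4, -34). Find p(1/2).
1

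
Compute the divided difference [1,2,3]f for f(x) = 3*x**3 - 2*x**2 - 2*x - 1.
16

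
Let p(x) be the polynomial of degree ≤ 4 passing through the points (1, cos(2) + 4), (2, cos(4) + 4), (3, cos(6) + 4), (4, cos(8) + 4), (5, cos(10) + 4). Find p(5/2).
15*cos(4)/32 + 3*cos(10)/128 - 5*cos(2)/128 - 5*cos(8)/32 + 45*cos(6)/64 + 4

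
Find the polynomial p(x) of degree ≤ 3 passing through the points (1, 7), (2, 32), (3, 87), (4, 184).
2*x**3 + 3*x**2 + 2*x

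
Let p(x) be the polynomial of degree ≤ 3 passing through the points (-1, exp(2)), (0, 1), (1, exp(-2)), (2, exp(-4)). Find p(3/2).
(5 + 15*exp(2) + (-5 + exp(2))*exp(4))*exp(-4)/16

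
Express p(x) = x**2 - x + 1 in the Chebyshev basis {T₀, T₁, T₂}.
(3/2)T₀ - T₁ + (1/2)T₂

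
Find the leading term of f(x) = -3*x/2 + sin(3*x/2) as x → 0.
-9*x**3/16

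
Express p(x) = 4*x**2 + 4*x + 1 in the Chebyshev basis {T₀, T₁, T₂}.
(3)T₀ + (4)T₁ + (2)T₂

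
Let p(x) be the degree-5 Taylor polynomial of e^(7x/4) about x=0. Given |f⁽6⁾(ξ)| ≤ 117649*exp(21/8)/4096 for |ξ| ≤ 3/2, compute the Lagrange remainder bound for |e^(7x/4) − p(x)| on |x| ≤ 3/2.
9529569*exp(21/8)/20971520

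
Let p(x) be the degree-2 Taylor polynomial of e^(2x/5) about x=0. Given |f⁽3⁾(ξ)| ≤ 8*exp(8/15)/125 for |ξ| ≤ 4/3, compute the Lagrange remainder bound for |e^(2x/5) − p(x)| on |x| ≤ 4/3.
256*exp(8/15)/10125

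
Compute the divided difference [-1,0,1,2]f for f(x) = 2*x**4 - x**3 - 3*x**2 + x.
3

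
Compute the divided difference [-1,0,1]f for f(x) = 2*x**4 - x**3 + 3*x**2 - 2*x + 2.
5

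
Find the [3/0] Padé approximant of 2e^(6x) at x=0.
72*x**3 + 36*x**2 + 12*x + 2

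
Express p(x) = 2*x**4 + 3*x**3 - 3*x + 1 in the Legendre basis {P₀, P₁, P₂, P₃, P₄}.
(7/5)P₀ + (-6/5)P₁ + (8/7)P₂ + (6/5)P₃ + (16/35)P₄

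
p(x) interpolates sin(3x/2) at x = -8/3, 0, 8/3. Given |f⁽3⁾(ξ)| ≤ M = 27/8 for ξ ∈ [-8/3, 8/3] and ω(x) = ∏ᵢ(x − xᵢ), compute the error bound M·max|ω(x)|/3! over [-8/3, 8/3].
64*sqrt(3)/27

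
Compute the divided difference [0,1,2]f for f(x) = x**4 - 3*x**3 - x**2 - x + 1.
-3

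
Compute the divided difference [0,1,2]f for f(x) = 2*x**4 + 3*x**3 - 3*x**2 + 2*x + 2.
20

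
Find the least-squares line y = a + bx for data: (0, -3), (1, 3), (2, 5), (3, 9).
a = -11/5, b = 19/5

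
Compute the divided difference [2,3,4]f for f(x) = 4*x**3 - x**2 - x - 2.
35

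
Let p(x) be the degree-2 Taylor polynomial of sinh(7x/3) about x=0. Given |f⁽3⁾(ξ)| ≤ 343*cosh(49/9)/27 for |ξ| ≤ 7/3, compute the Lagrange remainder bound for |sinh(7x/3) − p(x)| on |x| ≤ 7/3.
117649*cosh(49/9)/4374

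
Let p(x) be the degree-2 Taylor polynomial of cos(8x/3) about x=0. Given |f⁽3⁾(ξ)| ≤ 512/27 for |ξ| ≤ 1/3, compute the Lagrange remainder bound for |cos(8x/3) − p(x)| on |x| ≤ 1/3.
256/2187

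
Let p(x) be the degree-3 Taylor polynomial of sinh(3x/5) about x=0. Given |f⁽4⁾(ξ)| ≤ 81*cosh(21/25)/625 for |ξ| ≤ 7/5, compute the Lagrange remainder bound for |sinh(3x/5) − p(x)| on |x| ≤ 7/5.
64827*cosh(21/25)/3125000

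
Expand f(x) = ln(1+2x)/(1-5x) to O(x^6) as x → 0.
2*x + 8*x**2 + 128*x**3/3 + 628*x**4/3 + 15796*x**5/15 + O(x**6)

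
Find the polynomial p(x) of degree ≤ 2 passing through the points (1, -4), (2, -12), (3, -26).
-3*x**2 + x - 2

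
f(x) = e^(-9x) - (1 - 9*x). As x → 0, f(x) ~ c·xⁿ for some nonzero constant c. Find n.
2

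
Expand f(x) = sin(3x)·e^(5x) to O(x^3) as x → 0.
3*x + 15*x**2 + O(x**3)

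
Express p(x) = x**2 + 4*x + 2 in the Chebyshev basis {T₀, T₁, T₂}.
(5/2)T₀ + (4)T₁ + (1/2)T₂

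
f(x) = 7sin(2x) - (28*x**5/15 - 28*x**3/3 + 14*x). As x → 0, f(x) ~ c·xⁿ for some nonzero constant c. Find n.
7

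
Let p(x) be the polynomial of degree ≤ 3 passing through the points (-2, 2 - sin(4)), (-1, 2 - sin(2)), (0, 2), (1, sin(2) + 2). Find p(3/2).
5*sin(4)/16 + 7*sin(2)/8 + 2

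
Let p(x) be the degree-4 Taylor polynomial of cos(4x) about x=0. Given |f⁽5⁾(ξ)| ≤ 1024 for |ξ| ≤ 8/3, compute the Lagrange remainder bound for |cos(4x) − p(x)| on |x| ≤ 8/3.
4194304/3645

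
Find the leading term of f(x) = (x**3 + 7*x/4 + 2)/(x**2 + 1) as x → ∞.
x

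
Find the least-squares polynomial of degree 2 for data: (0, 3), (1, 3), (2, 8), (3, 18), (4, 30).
96/35 + (-97/70)x + (29/14)x²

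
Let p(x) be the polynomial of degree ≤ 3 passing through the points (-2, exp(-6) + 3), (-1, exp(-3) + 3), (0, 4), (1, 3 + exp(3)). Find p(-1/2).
(-1 + 9*exp(3) + (57 - exp(3))*exp(6))*exp(-6)/16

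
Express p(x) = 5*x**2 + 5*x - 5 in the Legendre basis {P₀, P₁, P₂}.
(-10/3)P₀ + (5)P₁ + (10/3)P₂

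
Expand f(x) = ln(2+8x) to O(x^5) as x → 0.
log(2) + 4*x - 8*x**2 + 64*x**3/3 - 64*x**4 + O(x**5)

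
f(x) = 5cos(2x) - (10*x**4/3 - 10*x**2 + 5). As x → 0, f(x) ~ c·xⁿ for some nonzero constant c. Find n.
6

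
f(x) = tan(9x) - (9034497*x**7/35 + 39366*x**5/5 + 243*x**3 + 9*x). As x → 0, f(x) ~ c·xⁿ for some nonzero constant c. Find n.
9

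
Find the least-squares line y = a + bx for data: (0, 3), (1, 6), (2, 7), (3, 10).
a = 16/5, b = 11/5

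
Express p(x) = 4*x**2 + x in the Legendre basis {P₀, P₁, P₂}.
(4/3)P₀ + P₁ + (8/3)P₂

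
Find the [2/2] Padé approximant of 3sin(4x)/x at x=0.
(12 - 112*x**2/5)/(4*x**2/5 + 1)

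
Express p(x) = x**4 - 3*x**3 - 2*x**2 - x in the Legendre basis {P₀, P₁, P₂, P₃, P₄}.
(-7/15)P₀ + (-14/5)P₁ + (-16/21)P₂ + (-6/5)P₃ + (8/35)P₄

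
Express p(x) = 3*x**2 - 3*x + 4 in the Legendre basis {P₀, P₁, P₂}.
(5)P₀ + (-3)P₁ + (2)P₂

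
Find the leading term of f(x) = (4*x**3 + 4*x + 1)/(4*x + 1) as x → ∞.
x**2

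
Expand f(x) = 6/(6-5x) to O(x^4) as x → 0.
1 + 5*x/6 + 25*x**2/36 + 125*x**3/216 + O(x**4)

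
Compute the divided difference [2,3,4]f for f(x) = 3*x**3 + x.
27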